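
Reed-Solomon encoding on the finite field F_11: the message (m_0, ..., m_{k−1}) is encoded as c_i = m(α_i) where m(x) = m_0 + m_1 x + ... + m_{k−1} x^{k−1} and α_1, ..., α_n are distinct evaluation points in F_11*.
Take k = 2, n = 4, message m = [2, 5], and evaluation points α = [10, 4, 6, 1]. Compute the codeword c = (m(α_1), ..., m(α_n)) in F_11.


c = [8, 0, 10, 7]

Message polynomial: m(x) = 2 + 5·x (mod 11).
For each evaluation point α_i, compute m(α_i) mod 11:
  α_1 = 10: Horner steps 5 → 8, so m(10) = 8.
  α_2 = 4: Horner steps 5 → 0, so m(4) = 0.
  α_3 = 6: Horner steps 5 → 10, so m(6) = 10.
  α_4 = 1: Horner steps 5 → 7, so m(1) = 7.
Codeword c = [8, 0, 10, 7] ∈ F_11^4.


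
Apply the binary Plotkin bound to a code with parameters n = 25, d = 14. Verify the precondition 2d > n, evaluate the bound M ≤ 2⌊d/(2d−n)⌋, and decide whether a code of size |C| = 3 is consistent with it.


Plotkin bound M ≤ 8; given |C| = 3 ≤ bound (satisfied).

Check applicability: 2d = 28, n = 25.
2d − n = 3 > 0, so Plotkin applies.
Compute d/(2d−n) = 14/3 ≈ 4.6667.
⌊d/(2d−n)⌋ = 4.
Plotkin bound: M ≤ 2·4 = 8.
Given |C| = 3, check: satisfied.
This |C| is below the Plotkin bound.


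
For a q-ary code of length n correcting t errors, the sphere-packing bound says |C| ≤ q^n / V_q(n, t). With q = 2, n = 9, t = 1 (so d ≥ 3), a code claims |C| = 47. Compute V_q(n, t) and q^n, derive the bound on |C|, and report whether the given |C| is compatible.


V_q(n, t) = 10, q^n = 512, Hamming bound = 51, |C| = 47 ≤ bound (satisfied).

Step 1: Compute V_q(n, t) = Σ_{j=0}^1 C(n, j) (q−1)^j.
  j = 0: C(9,0)·(1)^0 = 1·1 = 1.
  j = 1: C(9,1)·(1)^1 = 9·1 = 9.
  V_q(n, t) = 1 + 9 = 10.
Step 2: q^n = 2^9 = 512.
Step 3: Hamming bound ⌊q^n / V_q(n,t)⌋ = ⌊512/10⌋ = 51.
Step 4: Compare |C| = 47 to 51: satisfied.
The claimed |C| lies below the Hamming bound.


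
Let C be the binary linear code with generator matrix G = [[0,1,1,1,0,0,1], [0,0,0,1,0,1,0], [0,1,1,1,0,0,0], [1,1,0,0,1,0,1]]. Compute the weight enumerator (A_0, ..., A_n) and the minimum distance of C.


Weight distribution: A_0 = 1, A_1 = 1, A_2 = 1, A_3 = 4, A_4 = 5, A_5 = 3, A_6 = 1. Minimum distance d = 1.

Enumerate all 2^4 = 16 messages m ∈ F_2^4.
For each, compute codeword c = mG in F_2^7, then tally its weight.
  m = 0000 → c = 0000000, weight = 0.
  m = 1000 → c = 0111001, weight = 4.
  m = 0100 → c = 0001010, weight = 2.
  m = 1100 → c = 0110011, weight = 4.
  m = 0010 → c = 0111000, weight = 3.
  m = 1010 → c = 0000001, weight = 1.
  m = 0110 → c = 0110010, weight = 3.
  m = 1110 → c = 0001011, weight = 3.
  m = 0001 → c = 1100101, weight = 4.
  m = 1001 → c = 1011100, weight = 4.
  m = 0101 → c = 1101111, weight = 6.
  m = 1101 → c = 1010110, weight = 4.
  m = 0011 → c = 1011101, weight = 5.
  m = 1011 → c = 1100100, weight = 3.
  m = 0111 → c = 1010111, weight = 5.
  m = 1111 → c = 1101110, weight = 5.
Tally weights:
  weight 0: 1 codewords.
  weight 1: 1 codewords.
  weight 2: 1 codewords.
  weight 3: 4 codewords.
  weight 4: 5 codewords.
  weight 5: 3 codewords.
  weight 6: 1 codewords.
Minimum distance d = smallest w > 0 with A_w > 0 = 1.
Sanity: Σ A_w = 16 = 2^4 = 16 ✓.


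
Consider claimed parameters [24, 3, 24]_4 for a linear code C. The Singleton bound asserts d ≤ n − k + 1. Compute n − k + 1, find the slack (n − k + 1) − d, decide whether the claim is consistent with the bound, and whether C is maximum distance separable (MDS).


Singleton RHS = n − k + 1 = 22, slack = -2, bound violated (no such code; not MDS).

Singleton bound: d ≤ n − k + 1.
Here n = 24, k = 3, so n − k + 1 = 22.
Given d = 24, check d ≤ 22: NO.
Slack = (n − k + 1) − d = -2.
The slack is negative: d = 24 exceeds n − k + 1 = 22 by 2, so the Singleton bound is violated and no linear [24, 3, 24]_4 code can exist. In particular it is not MDS (MDS requires d = n − k + 1 exactly).
Description: the claimed parameters are [24, 3, 24]_4; such a code would be impossible (violates the Singleton bound).


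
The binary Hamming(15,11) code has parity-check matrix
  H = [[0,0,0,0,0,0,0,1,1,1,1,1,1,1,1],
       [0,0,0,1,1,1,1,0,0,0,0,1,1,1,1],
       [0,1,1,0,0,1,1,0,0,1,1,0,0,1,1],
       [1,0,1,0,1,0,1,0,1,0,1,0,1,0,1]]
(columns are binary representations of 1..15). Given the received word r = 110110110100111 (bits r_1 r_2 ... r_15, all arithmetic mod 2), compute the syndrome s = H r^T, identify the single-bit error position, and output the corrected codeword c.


s = (1, 0, 1, 1)^T, error position = 11, corrected codeword c = 110110110110111

Compute s = H r^T mod 2 one row at a time:
  s_1 = 1 + 0 + 1 + 0 + 0 + 1 + 1 + 1 = 5 ≡ 1 (mod 2).
  s_2 = 1 + 1 + 0 + 1 + 0 + 1 + 1 + 1 = 6 ≡ 0 (mod 2).
  s_3 = 1 + 0 + 0 + 1 + 1 + 0 + 1 + 1 = 5 ≡ 1 (mod 2).
  s_4 = 1 + 0 + 1 + 1 + 0 + 0 + 1 + 1 = 5 ≡ 1 (mod 2).
s = (1, 0, 1, 1)^T — this equals column 11 of H (binary 1011), so error is at position 11.
Correct: flip bit 11 of r = 110110110100111 to get c = 110110110110111.


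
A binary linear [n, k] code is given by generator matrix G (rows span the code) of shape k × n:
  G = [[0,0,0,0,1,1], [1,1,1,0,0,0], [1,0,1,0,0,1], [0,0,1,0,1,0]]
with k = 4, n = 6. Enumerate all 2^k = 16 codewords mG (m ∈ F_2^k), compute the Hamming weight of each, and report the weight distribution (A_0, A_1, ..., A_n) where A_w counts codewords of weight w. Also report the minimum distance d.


Weight distribution: A_0 = 1, A_1 = 1, A_2 = 6, A_3 = 6, A_4 = 1, A_5 = 1. Minimum distance d = 1.

Enumerate all 2^4 = 16 messages m ∈ F_2^4.
For each, compute codeword c = mG in F_2^6, then tally its weight.
  m = 0000 → c = 000000, weight = 0.
  m = 1000 → c = 000011, weight = 2.
  m = 0100 → c = 111000, weight = 3.
  m = 1100 → c = 111011, weight = 5.
  m = 0010 → c = 101001, weight = 3.
  m = 1010 → c = 101010, weight = 3.
  m = 0110 → c = 010001, weight = 2.
  m = 1110 → c = 010010, weight = 2.
  m = 0001 → c = 001010, weight = 2.
  m = 1001 → c = 001001, weight = 2.
  m = 0101 → c = 110010, weight = 3.
  m = 1101 → c = 110001, weight = 3.
  m = 0011 → c = 100011, weight = 3.
  m = 1011 → c = 100000, weight = 1.
  m = 0111 → c = 011011, weight = 4.
  m = 1111 → c = 011000, weight = 2.
Tally weights:
  weight 0: 1 codewords.
  weight 1: 1 codewords.
  weight 2: 6 codewords.
  weight 3: 6 codewords.
  weight 4: 1 codewords.
  weight 5: 1 codewords.
Minimum distance d = smallest w > 0 with A_w > 0 = 1.
Sanity: Σ A_w = 16 = 2^4 = 16 ✓.


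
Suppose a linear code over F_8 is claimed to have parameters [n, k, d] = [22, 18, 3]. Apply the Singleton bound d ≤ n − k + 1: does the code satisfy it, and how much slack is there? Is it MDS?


Singleton RHS = n − k + 1 = 5, slack = 2, bound satisfied, not MDS.

Singleton bound: d ≤ n − k + 1.
Here n = 22, k = 18, so n − k + 1 = 5.
Given d = 3, check d ≤ 5: YES.
Slack = (n − k + 1) − d = 2.
The code is NOT MDS (slack = 2 > 0).
Description: the claimed parameters are [22, 18, 3]_8; such a code would be non-MDS.


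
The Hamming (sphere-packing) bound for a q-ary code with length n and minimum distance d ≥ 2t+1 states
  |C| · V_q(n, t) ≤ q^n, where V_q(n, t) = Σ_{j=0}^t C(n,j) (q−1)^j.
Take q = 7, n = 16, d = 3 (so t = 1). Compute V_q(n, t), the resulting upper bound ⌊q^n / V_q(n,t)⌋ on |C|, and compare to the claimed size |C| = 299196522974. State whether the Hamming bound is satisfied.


V_q(n, t) = 97, q^n = 33232930569601, Hamming bound = 342607531645, |C| = 299196522974 ≤ bound (satisfied).

Step 1: Compute V_q(n, t) = Σ_{j=0}^1 C(n, j) (q−1)^j.
  j = 0: C(16,0)·(6)^0 = 1·1 = 1.
  j = 1: C(16,1)·(6)^1 = 16·6 = 96.
  V_q(n, t) = 1 + 96 = 97.
Step 2: q^n = 7^16 = 33232930569601.
Step 3: Hamming bound ⌊q^n / V_q(n,t)⌋ = ⌊33232930569601/97⌋ = 342607531645.
Step 4: Compare |C| = 299196522974 to 342607531645: satisfied.
The claimed |C| lies below the Hamming bound.


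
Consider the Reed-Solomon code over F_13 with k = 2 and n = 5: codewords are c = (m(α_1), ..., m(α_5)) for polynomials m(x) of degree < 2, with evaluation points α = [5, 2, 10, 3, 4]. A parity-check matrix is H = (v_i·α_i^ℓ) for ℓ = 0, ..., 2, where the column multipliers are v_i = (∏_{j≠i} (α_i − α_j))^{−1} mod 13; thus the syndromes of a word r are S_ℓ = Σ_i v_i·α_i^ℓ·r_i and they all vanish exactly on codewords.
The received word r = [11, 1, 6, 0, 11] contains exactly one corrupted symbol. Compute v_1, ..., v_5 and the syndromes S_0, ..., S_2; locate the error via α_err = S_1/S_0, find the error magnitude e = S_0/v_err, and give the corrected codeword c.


S = (1, 4, 3), error at position 5, error magnitude e = 12, c = [11, 1, 6, 0, 12].

Step 1: column multipliers v_i = (∏_{j≠i}(α_i − α_j))^{−1} mod 13.
  i = 1 (α = 5): (5−2)(5−10)(5−3)(5−4) = 3·(−5)·2·1 = −30 ≡ 9, so v_1 = 9^{−1} = 3 (mod 13).
  i = 2 (α = 2): (2−5)(2−10)(2−3)(2−4) = (−3)·(−8)·(−1)·(−2) = 48 ≡ 9, so v_2 = 9^{−1} = 3 (mod 13).
  i = 3 (α = 10): (10−5)(10−2)(10−3)(10−4) = 5·8·7·6 = 1680 ≡ 3, so v_3 = 3^{−1} = 9 (mod 13).
  i = 4 (α = 3): (3−5)(3−2)(3−10)(3−4) = (−2)·1·(−7)·(−1) = −14 ≡ 12, so v_4 = 12^{−1} = 12 (mod 13).
  i = 5 (α = 4): (4−5)(4−2)(4−10)(4−3) = (−1)·2·(−6)·1 = 12 ≡ 12, so v_5 = 12^{−1} = 12 (mod 13).
  v = [3, 3, 9, 12, 12].
Step 2: syndromes of r = [11, 1, 6, 0, 11] (all sums mod 13).
  S_0 = Σ v_i r_i = 3·11 + 3·1 + 9·6 + 12·0 + 12·11 = 222 ≡ 1.
  S_1 = Σ v_i α_i r_i = 3·5·11 + 3·2·1 + 9·10·6 + 12·3·0 + 12·4·11 = 1239 ≡ 4.
  α_i^2 mod 13 = [12, 4, 9, 9, 3].
  S_2 = Σ v_i α_i^2 r_i = 3·12·11 + 3·4·1 + 9·9·6 + 12·9·0 + 12·3·11 = 1290 ≡ 3.
  S = (1, 4, 3) ≠ 0, so r is not a codeword (an error is present).
Step 3: locate the error. For a single error e at position i, S_ℓ = v_i·e·α_i^ℓ, so α_err = S_1/S_0.
  S_0^{−1} = 1^{−1} = 1 (mod 13), so α_err = 4·1 = 4 ≡ 4 = α_5. Error position i = 5.
  Consistency check: S_2/S_1 = 3·10 = 30 ≡ 4 = α_err ✓ (single-error assumption holds).
Step 4: error magnitude e = S_0/v_5 = S_0·∏_{j≠5}(α_5 − α_j) = 1·12 = 12 ≡ 12 (mod 13).
Step 5: correct position 5: c_5 = r_5 − e = 11 − 12 ≡ 12 (mod 13). Hence c = [11, 1, 6, 0, 12].
  Check: interpolating c through the α_i gives m(x) = 3 + 12·x (degree < 2) with m(α_i) = c_i for every i, so c is indeed a codeword.


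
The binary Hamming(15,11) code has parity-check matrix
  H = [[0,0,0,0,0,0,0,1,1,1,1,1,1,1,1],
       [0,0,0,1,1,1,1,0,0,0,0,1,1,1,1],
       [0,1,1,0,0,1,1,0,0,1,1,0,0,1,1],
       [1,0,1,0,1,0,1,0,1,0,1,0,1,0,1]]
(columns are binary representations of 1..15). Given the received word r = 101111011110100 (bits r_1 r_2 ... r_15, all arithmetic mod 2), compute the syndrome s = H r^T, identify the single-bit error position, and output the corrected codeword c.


s = (1, 0, 0, 0)^T, error position = 8, corrected codeword c = 101111001110100

Compute s = H r^T mod 2 one row at a time:
  s_1 = 1 + 1 + 1 + 1 + 0 + 1 + 0 + 0 = 5 ≡ 1 (mod 2).
  s_2 = 1 + 1 + 1 + 0 + 0 + 1 + 0 + 0 = 4 ≡ 0 (mod 2).
  s_3 = 0 + 1 + 1 + 0 + 1 + 1 + 0 + 0 = 4 ≡ 0 (mod 2).
  s_4 = 1 + 1 + 1 + 0 + 1 + 1 + 1 + 0 = 6 ≡ 0 (mod 2).
s = (1, 0, 0, 0)^T — this equals column 8 of H (binary 1000), so error is at position 8.
Correct: flip bit 8 of r = 101111011110100 to get c = 101111001110100.


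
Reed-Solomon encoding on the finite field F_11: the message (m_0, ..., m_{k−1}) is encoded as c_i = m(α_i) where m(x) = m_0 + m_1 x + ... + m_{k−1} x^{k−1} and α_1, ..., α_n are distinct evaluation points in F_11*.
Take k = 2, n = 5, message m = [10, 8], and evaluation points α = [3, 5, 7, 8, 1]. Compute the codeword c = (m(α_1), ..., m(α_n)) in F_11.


c = [1, 6, 0, 8, 7]

Message polynomial: m(x) = 10 + 8·x (mod 11).
For each evaluation point α_i, compute m(α_i) mod 11:
  α_1 = 3: Horner steps 8 → 1, so m(3) = 1.
  α_2 = 5: Horner steps 8 → 6, so m(5) = 6.
  α_3 = 7: Horner steps 8 → 0, so m(7) = 0.
  α_4 = 8: Horner steps 8 → 8, so m(8) = 8.
  α_5 = 1: Horner steps 8 → 7, so m(1) = 7.
Codeword c = [1, 6, 0, 8, 7] ∈ F_11^5.


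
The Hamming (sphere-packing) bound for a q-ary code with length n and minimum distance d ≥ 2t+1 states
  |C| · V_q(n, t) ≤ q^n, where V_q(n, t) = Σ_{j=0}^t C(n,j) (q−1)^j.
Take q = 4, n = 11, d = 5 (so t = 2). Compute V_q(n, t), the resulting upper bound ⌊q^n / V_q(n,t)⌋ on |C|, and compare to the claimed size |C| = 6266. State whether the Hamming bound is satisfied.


V_q(n, t) = 529, q^n = 4194304, Hamming bound = 7928, |C| = 6266 ≤ bound (satisfied).

Step 1: Compute V_q(n, t) = Σ_{j=0}^2 C(n, j) (q−1)^j.
  j = 0: C(11,0)·(3)^0 = 1·1 = 1.
  j = 1: C(11,1)·(3)^1 = 11·3 = 33.
  j = 2: C(11,2)·(3)^2 = 55·9 = 495.
  V_q(n, t) = 1 + 33 + 495 = 529.
Step 2: q^n = 4^11 = 4194304.
Step 3: Hamming bound ⌊q^n / V_q(n,t)⌋ = ⌊4194304/529⌋ = 7928.
Step 4: Compare |C| = 6266 to 7928: satisfied.
The claimed |C| lies below the Hamming bound.


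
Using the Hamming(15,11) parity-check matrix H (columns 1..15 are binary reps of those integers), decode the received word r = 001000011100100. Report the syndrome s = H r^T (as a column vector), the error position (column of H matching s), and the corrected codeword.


s = (0, 1, 0, 1)^T, error position = 5, corrected codeword c = 001010011100100

Compute s = H r^T mod 2 one row at a time:
  s_1 = 1 + 1 + 1 + 0 + 0 + 1 + 0 + 0 = 4 ≡ 0 (mod 2).
  s_2 = 0 + 0 + 0 + 0 + 0 + 1 + 0 + 0 = 1 ≡ 1 (mod 2).
  s_3 = 0 + 1 + 0 + 0 + 1 + 0 + 0 + 0 = 2 ≡ 0 (mod 2).
  s_4 = 0 + 1 + 0 + 0 + 1 + 0 + 1 + 0 = 3 ≡ 1 (mod 2).
s = (0, 1, 0, 1)^T — this equals column 5 of H (binary 0101), so error is at position 5.
Correct: flip bit 5 of r = 001000011100100 to get c = 001010011100100.


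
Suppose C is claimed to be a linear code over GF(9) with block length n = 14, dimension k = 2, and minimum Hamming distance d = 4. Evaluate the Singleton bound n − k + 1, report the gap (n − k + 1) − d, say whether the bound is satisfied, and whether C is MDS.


Singleton RHS = n − k + 1 = 13, slack = 9, bound satisfied, not MDS.

Singleton bound: d ≤ n − k + 1.
Here n = 14, k = 2, so n − k + 1 = 13.
Given d = 4, check d ≤ 13: YES.
Slack = (n − k + 1) − d = 9.
The code is NOT MDS (slack = 9 > 0).
Description: the claimed parameters are [14, 2, 4]_9; such a code would be non-MDS.


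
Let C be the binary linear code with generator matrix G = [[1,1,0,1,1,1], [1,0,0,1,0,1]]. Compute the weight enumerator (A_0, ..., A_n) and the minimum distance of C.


Weight distribution: A_0 = 1, A_2 = 1, A_3 = 1, A_5 = 1. Minimum distance d = 2.

Enumerate all 2^2 = 4 messages m ∈ F_2^2.
For each, compute codeword c = mG in F_2^6, then tally its weight.
  m = 00 → c = 000000, weight = 0.
  m = 10 → c = 110111, weight = 5.
  m = 01 → c = 100101, weight = 3.
  m = 11 → c = 010010, weight = 2.
Tally weights:
  weight 0: 1 codewords.
  weight 2: 1 codewords.
  weight 3: 1 codewords.
  weight 5: 1 codewords.
Minimum distance d = smallest w > 0 with A_w > 0 = 2.
Sanity: Σ A_w = 4 = 2^2 = 4 ✓.


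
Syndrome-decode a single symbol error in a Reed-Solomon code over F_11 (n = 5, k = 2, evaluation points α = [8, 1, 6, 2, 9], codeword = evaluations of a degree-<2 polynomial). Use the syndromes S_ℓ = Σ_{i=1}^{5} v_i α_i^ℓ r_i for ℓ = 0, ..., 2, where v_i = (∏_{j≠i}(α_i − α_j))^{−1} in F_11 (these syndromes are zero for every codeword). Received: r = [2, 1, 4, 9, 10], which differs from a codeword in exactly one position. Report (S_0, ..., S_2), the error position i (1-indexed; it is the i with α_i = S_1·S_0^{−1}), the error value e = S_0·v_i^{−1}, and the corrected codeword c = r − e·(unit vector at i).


S = (4, 2, 1), error at position 3, error magnitude e = 7, c = [2, 1, 8, 9, 10].

Step 1: column multipliers v_i = (∏_{j≠i}(α_i − α_j))^{−1} mod 11.
  i = 1 (α = 8): (8−1)(8−6)(8−2)(8−9) = 7·2·6·(−1) = −84 ≡ 4, so v_1 = 4^{−1} = 3 (mod 11).
  i = 2 (α = 1): (1−8)(1−6)(1−2)(1−9) = (−7)·(−5)·(−1)·(−8) = 280 ≡ 5, so v_2 = 5^{−1} = 9 (mod 11).
  i = 3 (α = 6): (6−8)(6−1)(6−2)(6−9) = (−2)·5·4·(−3) = 120 ≡ 10, so v_3 = 10^{−1} = 10 (mod 11).
  i = 4 (α = 2): (2−8)(2−1)(2−6)(2−9) = (−6)·1·(−4)·(−7) = −168 ≡ 8, so v_4 = 8^{−1} = 7 (mod 11).
  i = 5 (α = 9): (9−8)(9−1)(9−6)(9−2) = 1·8·3·7 = 168 ≡ 3, so v_5 = 3^{−1} = 4 (mod 11).
  v = [3, 9, 10, 7, 4].
Step 2: syndromes of r = [2, 1, 4, 9, 10] (all sums mod 11).
  S_0 = Σ v_i r_i = 3·2 + 9·1 + 10·4 + 7·9 + 4·10 = 158 ≡ 4.
  S_1 = Σ v_i α_i r_i = 3·8·2 + 9·1·1 + 10·6·4 + 7·2·9 + 4·9·10 = 783 ≡ 2.
  α_i^2 mod 11 = [9, 1, 3, 4, 4].
  S_2 = Σ v_i α_i^2 r_i = 3·9·2 + 9·1·1 + 10·3·4 + 7·4·9 + 4·4·10 = 595 ≡ 1.
  S = (4, 2, 1) ≠ 0, so r is not a codeword (an error is present).
Step 3: locate the error. For a single error e at position i, S_ℓ = v_i·e·α_i^ℓ, so α_err = S_1/S_0.
  S_0^{−1} = 4^{−1} = 3 (mod 11), so α_err = 2·3 = 6 ≡ 6 = α_3. Error position i = 3.
  Consistency check: S_2/S_1 = 1·6 = 6 ≡ 6 = α_err ✓ (single-error assumption holds).
Step 4: error magnitude e = S_0/v_3 = S_0·∏_{j≠3}(α_3 − α_j) = 4·10 = 40 ≡ 7 (mod 11).
Step 5: correct position 3: c_3 = r_3 − e = 4 − 7 ≡ 8 (mod 11). Hence c = [2, 1, 8, 9, 10].
  Check: interpolating c through the α_i gives m(x) = 4 + 8·x (degree < 2) with m(α_i) = c_i for every i, so c is indeed a codeword.


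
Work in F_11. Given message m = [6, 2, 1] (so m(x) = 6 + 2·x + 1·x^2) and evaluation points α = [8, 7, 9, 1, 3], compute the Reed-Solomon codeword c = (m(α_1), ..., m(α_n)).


c = [9, 3, 6, 9, 10]

Message polynomial: m(x) = 6 + 2·x + 1·x^2 (mod 11).
For each evaluation point α_i, compute m(α_i) mod 11:
  α_1 = 8: Horner steps 1 → 10 → 9, so m(8) = 9.
  α_2 = 7: Horner steps 1 → 9 → 3, so m(7) = 3.
  α_3 = 9: Horner steps 1 → 0 → 6, so m(9) = 6.
  α_4 = 1: Horner steps 1 → 3 → 9, so m(1) = 9.
  α_5 = 3: Horner steps 1 → 5 → 10, so m(3) = 10.
Codeword c = [9, 3, 6, 9, 10] ∈ F_11^5.


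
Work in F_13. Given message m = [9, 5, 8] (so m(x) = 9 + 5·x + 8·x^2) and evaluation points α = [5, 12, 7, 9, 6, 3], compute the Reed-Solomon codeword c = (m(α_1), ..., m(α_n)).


c = [0, 12, 7, 0, 2, 5]

Message polynomial: m(x) = 9 + 5·x + 8·x^2 (mod 13).
For each evaluation point α_i, compute m(α_i) mod 13:
  α_1 = 5: Horner steps 8 → 6 → 0, so m(5) = 0.
  α_2 = 12: Horner steps 8 → 10 → 12, so m(12) = 12.
  α_3 = 7: Horner steps 8 → 9 → 7, so m(7) = 7.
  α_4 = 9: Horner steps 8 → 12 → 0, so m(9) = 0.
  α_5 = 6: Horner steps 8 → 1 → 2, so m(6) = 2.
  α_6 = 3: Horner steps 8 → 3 → 5, so m(3) = 5.
Codeword c = [0, 12, 7, 0, 2, 5] ∈ F_13^6.


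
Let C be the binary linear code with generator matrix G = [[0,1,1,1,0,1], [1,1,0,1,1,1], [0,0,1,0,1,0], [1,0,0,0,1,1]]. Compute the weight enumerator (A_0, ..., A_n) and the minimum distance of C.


Weight distribution: A_0 = 1, A_1 = 1, A_2 = 4, A_3 = 4, A_4 = 3, A_5 = 3. Minimum distance d = 1.

Enumerate all 2^4 = 16 messages m ∈ F_2^4.
For each, compute codeword c = mG in F_2^6, then tally its weight.
  m = 0000 → c = 000000, weight = 0.
  m = 1000 → c = 011101, weight = 4.
  m = 0100 → c = 110111, weight = 5.
  m = 1100 → c = 101010, weight = 3.
  m = 0010 → c = 001010, weight = 2.
  m = 1010 → c = 010111, weight = 4.
  m = 0110 → c = 111101, weight = 5.
  m = 1110 → c = 100000, weight = 1.
  m = 0001 → c = 100011, weight = 3.
  m = 1001 → c = 111110, weight = 5.
  m = 0101 → c = 010100, weight = 2.
  m = 1101 → c = 001001, weight = 2.
  m = 0011 → c = 101001, weight = 3.
  m = 1011 → c = 110100, weight = 3.
  m = 0111 → c = 011110, weight = 4.
  m = 1111 → c = 000011, weight = 2.
Tally weights:
  weight 0: 1 codewords.
  weight 1: 1 codewords.
  weight 2: 4 codewords.
  weight 3: 4 codewords.
  weight 4: 3 codewords.
  weight 5: 3 codewords.
Minimum distance d = smallest w > 0 with A_w > 0 = 1.
Sanity: Σ A_w = 16 = 2^4 = 16 ✓.


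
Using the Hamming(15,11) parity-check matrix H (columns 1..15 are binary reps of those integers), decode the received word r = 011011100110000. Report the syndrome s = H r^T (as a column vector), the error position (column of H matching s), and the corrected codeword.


s = (0, 1, 0, 0)^T, error position = 4, corrected codeword c = 011111100110000

Compute s = H r^T mod 2 one row at a time:
  s_1 = 0 + 0 + 1 + 1 + 0 + 0 + 0 + 0 = 2 ≡ 0 (mod 2).
  s_2 = 0 + 1 + 1 + 1 + 0 + 0 + 0 + 0 = 3 ≡ 1 (mod 2).
  s_3 = 1 + 1 + 1 + 1 + 1 + 1 + 0 + 0 = 6 ≡ 0 (mod 2).
  s_4 = 0 + 1 + 1 + 1 + 0 + 1 + 0 + 0 = 4 ≡ 0 (mod 2).
s = (0, 1, 0, 0)^T — this equals column 4 of H (binary 0100), so error is at position 4.
Correct: flip bit 4 of r = 011011100110000 to get c = 011111100110000.


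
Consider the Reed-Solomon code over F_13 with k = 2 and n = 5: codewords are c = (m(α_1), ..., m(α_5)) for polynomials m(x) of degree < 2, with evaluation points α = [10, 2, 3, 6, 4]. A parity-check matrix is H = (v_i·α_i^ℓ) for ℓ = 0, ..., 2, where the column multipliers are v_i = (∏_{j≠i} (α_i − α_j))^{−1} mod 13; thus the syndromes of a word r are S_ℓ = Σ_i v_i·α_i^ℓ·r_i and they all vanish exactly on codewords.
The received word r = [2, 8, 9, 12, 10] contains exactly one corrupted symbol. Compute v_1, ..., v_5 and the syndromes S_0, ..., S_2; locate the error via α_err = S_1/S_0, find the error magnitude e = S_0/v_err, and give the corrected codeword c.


S = (5, 11, 6), error at position 1, error magnitude e = 12, c = [3, 8, 9, 12, 10].

Step 1: column multipliers v_i = (∏_{j≠i}(α_i − α_j))^{−1} mod 13.
  i = 1 (α = 10): (10−2)(10−3)(10−6)(10−4) = 8·7·4·6 = 1344 ≡ 5, so v_1 = 5^{−1} = 8 (mod 13).
  i = 2 (α = 2): (2−10)(2−3)(2−6)(2−4) = (−8)·(−1)·(−4)·(−2) = 64 ≡ 12, so v_2 = 12^{−1} = 12 (mod 13).
  i = 3 (α = 3): (3−10)(3−2)(3−6)(3−4) = (−7)·1·(−3)·(−1) = −21 ≡ 5, so v_3 = 5^{−1} = 8 (mod 13).
  i = 4 (α = 6): (6−10)(6−2)(6−3)(6−4) = (−4)·4·3·2 = −96 ≡ 8, so v_4 = 8^{−1} = 5 (mod 13).
  i = 5 (α = 4): (4−10)(4−2)(4−3)(4−6) = (−6)·2·1·(−2) = 24 ≡ 11, so v_5 = 11^{−1} = 6 (mod 13).
  v = [8, 12, 8, 5, 6].
Step 2: syndromes of r = [2, 8, 9, 12, 10] (all sums mod 13).
  S_0 = Σ v_i r_i = 8·2 + 12·8 + 8·9 + 5·12 + 6·10 = 304 ≡ 5.
  S_1 = Σ v_i α_i r_i = 8·10·2 + 12·2·8 + 8·3·9 + 5·6·12 + 6·4·10 = 1168 ≡ 11.
  α_i^2 mod 13 = [9, 4, 9, 10, 3].
  S_2 = Σ v_i α_i^2 r_i = 8·9·2 + 12·4·8 + 8·9·9 + 5·10·12 + 6·3·10 = 1956 ≡ 6.
  S = (5, 11, 6) ≠ 0, so r is not a codeword (an error is present).
Step 3: locate the error. For a single error e at position i, S_ℓ = v_i·e·α_i^ℓ, so α_err = S_1/S_0.
  S_0^{−1} = 5^{−1} = 8 (mod 13), so α_err = 11·8 = 88 ≡ 10 = α_1. Error position i = 1.
  Consistency check: S_2/S_1 = 6·6 = 36 ≡ 10 = α_err ✓ (single-error assumption holds).
Step 4: error magnitude e = S_0/v_1 = S_0·∏_{j≠1}(α_1 − α_j) = 5·5 = 25 ≡ 12 (mod 13).
Step 5: correct position 1: c_1 = r_1 − e = 2 − 12 ≡ 3 (mod 13). Hence c = [3, 8, 9, 12, 10].
  Check: interpolating c through the α_i gives m(x) = 6 + 1·x (degree < 2) with m(α_i) = c_i for every i, so c is indeed a codeword.


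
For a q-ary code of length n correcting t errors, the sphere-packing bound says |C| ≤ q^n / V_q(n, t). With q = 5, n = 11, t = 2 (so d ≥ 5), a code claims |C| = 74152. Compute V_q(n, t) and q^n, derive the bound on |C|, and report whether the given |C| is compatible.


V_q(n, t) = 925, q^n = 48828125, Hamming bound = 52787, |C| = 74152 > bound (violated).

Step 1: Compute V_q(n, t) = Σ_{j=0}^2 C(n, j) (q−1)^j.
  j = 0: C(11,0)·(4)^0 = 1·1 = 1.
  j = 1: C(11,1)·(4)^1 = 11·4 = 44.
  j = 2: C(11,2)·(4)^2 = 55·16 = 880.
  V_q(n, t) = 1 + 44 + 880 = 925.
Step 2: q^n = 5^11 = 48828125.
Step 3: Hamming bound ⌊q^n / V_q(n,t)⌋ = ⌊48828125/925⌋ = 52787.
Step 4: Compare |C| = 74152 to 52787: violated.
The claimed |C| lies above the Hamming bound, so no 5-ary code of length 11 with d ≥ 5 can have 74152 codewords.


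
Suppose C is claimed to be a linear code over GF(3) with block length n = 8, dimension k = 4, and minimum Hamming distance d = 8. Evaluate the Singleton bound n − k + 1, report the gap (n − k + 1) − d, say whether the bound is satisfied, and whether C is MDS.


Singleton RHS = n − k + 1 = 5, slack = -3, bound violated (no such code; not MDS).

Singleton bound: d ≤ n − k + 1.
Here n = 8, k = 4, so n − k + 1 = 5.
Given d = 8, check d ≤ 5: NO.
Slack = (n − k + 1) − d = -3.
The slack is negative: d = 8 exceeds n − k + 1 = 5 by 3, so the Singleton bound is violated and no linear [8, 4, 8]_3 code can exist. In particular it is not MDS (MDS requires d = n − k + 1 exactly).
Description: the claimed parameters are [8, 4, 8]_3; such a code would be impossible (violates the Singleton bound).


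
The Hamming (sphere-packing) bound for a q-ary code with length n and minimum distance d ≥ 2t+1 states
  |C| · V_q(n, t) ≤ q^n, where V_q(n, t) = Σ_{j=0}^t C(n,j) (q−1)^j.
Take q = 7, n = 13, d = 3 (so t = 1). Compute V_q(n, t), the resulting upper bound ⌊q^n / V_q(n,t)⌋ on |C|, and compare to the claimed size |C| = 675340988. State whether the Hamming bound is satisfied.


V_q(n, t) = 79, q^n = 96889010407, Hamming bound = 1226443169, |C| = 675340988 ≤ bound (satisfied).

Step 1: Compute V_q(n, t) = Σ_{j=0}^1 C(n, j) (q−1)^j.
  j = 0: C(13,0)·(6)^0 = 1·1 = 1.
  j = 1: C(13,1)·(6)^1 = 13·6 = 78.
  V_q(n, t) = 1 + 78 = 79.
Step 2: q^n = 7^13 = 96889010407.
Step 3: Hamming bound ⌊q^n / V_q(n,t)⌋ = ⌊96889010407/79⌋ = 1226443169.
Step 4: Compare |C| = 675340988 to 1226443169: satisfied.
The claimed |C| lies below the Hamming bound.


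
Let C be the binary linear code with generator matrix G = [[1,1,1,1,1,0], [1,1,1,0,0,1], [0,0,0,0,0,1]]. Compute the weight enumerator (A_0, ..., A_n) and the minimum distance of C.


Weight distribution: A_0 = 1, A_1 = 1, A_2 = 1, A_3 = 2, A_4 = 1, A_5 = 1, A_6 = 1. Minimum distance d = 1.

Enumerate all 2^3 = 8 messages m ∈ F_2^3.
For each, compute codeword c = mG in F_2^6, then tally its weight.
  m = 000 → c = 000000, weight = 0.
  m = 100 → c = 111110, weight = 5.
  m = 010 → c = 111001, weight = 4.
  m = 110 → c = 000111, weight = 3.
  m = 001 → c = 000001, weight = 1.
  m = 101 → c = 111111, weight = 6.
  m = 011 → c = 111000, weight = 3.
  m = 111 → c = 000110, weight = 2.
Tally weights:
  weight 0: 1 codewords.
  weight 1: 1 codewords.
  weight 2: 1 codewords.
  weight 3: 2 codewords.
  weight 4: 1 codewords.
  weight 5: 1 codewords.
  weight 6: 1 codewords.
Minimum distance d = smallest w > 0 with A_w > 0 = 1.
Sanity: Σ A_w = 8 = 2^3 = 8 ✓.


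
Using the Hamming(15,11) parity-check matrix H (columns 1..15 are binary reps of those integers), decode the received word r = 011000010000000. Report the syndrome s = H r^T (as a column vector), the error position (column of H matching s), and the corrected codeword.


s = (1, 0, 0, 1)^T, error position = 9, corrected codeword c = 011000011000000

Compute s = H r^T mod 2 one row at a time:
  s_1 = 1 + 0 + 0 + 0 + 0 + 0 + 0 + 0 = 1 ≡ 1 (mod 2).
  s_2 = 0 + 0 + 0 + 0 + 0 + 0 + 0 + 0 = 0 ≡ 0 (mod 2).
  s_3 = 1 + 1 + 0 + 0 + 0 + 0 + 0 + 0 = 2 ≡ 0 (mod 2).
  s_4 = 0 + 1 + 0 + 0 + 0 + 0 + 0 + 0 = 1 ≡ 1 (mod 2).
s = (1, 0, 0, 1)^T — this equals column 9 of H (binary 1001), so error is at position 9.
Correct: flip bit 9 of r = 011000010000000 to get c = 011000011000000.


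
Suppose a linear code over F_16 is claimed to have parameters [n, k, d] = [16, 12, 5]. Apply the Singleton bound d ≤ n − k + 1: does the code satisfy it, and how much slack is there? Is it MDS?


Singleton RHS = n − k + 1 = 5, slack = 0, bound satisfied, MDS.

Singleton bound: d ≤ n − k + 1.
Here n = 16, k = 12, so n − k + 1 = 5.
Given d = 5, check d ≤ 5: YES.
Slack = (n − k + 1) − d = 0.
The code is MDS (slack = 0).
Description: the claimed parameters are [16, 12, 5]_16; such a code would be MDS (meets Singleton bound).


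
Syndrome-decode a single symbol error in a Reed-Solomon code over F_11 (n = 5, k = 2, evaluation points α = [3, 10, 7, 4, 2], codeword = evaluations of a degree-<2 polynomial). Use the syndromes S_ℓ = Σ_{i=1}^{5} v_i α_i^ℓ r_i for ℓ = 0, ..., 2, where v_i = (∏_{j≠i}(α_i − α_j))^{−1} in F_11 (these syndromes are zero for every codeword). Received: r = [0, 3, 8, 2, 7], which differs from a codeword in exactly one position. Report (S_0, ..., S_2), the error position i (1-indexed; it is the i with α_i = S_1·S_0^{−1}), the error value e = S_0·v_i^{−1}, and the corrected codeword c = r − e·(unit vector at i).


S = (3, 6, 1), error at position 5, error magnitude e = 9, c = [0, 3, 8, 2, 9].

Step 1: column multipliers v_i = (∏_{j≠i}(α_i − α_j))^{−1} mod 11.
  i = 1 (α = 3): (3−10)(3−7)(3−4)(3−2) = (−7)·(−4)·(−1)·1 = −28 ≡ 5, so v_1 = 5^{−1} = 9 (mod 11).
  i = 2 (α = 10): (10−3)(10−7)(10−4)(10−2) = 7·3·6·8 = 1008 ≡ 7, so v_2 = 7^{−1} = 8 (mod 11).
  i = 3 (α = 7): (7−3)(7−10)(7−4)(7−2) = 4·(−3)·3·5 = −180 ≡ 7, so v_3 = 7^{−1} = 8 (mod 11).
  i = 4 (α = 4): (4−3)(4−10)(4−7)(4−2) = 1·(−6)·(−3)·2 = 36 ≡ 3, so v_4 = 3^{−1} = 4 (mod 11).
  i = 5 (α = 2): (2−3)(2−10)(2−7)(2−4) = (−1)·(−8)·(−5)·(−2) = 80 ≡ 3, so v_5 = 3^{−1} = 4 (mod 11).
  v = [9, 8, 8, 4, 4].
Step 2: syndromes of r = [0, 3, 8, 2, 7] (all sums mod 11).
  S_0 = Σ v_i r_i = 9·0 + 8·3 + 8·8 + 4·2 + 4·7 = 124 ≡ 3.
  S_1 = Σ v_i α_i r_i = 9·3·0 + 8·10·3 + 8·7·8 + 4·4·2 + 4·2·7 = 776 ≡ 6.
  α_i^2 mod 11 = [9, 1, 5, 5, 4].
  S_2 = Σ v_i α_i^2 r_i = 9·9·0 + 8·1·3 + 8·5·8 + 4·5·2 + 4·4·7 = 496 ≡ 1.
  S = (3, 6, 1) ≠ 0, so r is not a codeword (an error is present).
Step 3: locate the error. For a single error e at position i, S_ℓ = v_i·e·α_i^ℓ, so α_err = S_1/S_0.
  S_0^{−1} = 3^{−1} = 4 (mod 11), so α_err = 6·4 = 24 ≡ 2 = α_5. Error position i = 5.
  Consistency check: S_2/S_1 = 1·2 = 2 ≡ 2 = α_err ✓ (single-error assumption holds).
Step 4: error magnitude e = S_0/v_5 = S_0·∏_{j≠5}(α_5 − α_j) = 3·3 = 9 ≡ 9 (mod 11).
Step 5: correct position 5: c_5 = r_5 − e = 7 − 9 ≡ 9 (mod 11). Hence c = [0, 3, 8, 2, 9].
  Check: interpolating c through the α_i gives m(x) = 5 + 2·x (degree < 2) with m(α_i) = c_i for every i, so c is indeed a codeword.


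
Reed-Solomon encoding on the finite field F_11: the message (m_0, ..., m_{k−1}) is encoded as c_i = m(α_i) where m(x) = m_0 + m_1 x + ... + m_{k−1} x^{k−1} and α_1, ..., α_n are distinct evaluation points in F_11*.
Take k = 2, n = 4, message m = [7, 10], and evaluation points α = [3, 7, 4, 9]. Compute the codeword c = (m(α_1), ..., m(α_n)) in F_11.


c = [4, 0, 3, 9]

Message polynomial: m(x) = 7 + 10·x (mod 11).
For each evaluation point α_i, compute m(α_i) mod 11:
  α_1 = 3: Horner steps 10 → 4, so m(3) = 4.
  α_2 = 7: Horner steps 10 → 0, so m(7) = 0.
  α_3 = 4: Horner steps 10 → 3, so m(4) = 3.
  α_4 = 9: Horner steps 10 → 9, so m(9) = 9.
Codeword c = [4, 0, 3, 9] ∈ F_11^4.


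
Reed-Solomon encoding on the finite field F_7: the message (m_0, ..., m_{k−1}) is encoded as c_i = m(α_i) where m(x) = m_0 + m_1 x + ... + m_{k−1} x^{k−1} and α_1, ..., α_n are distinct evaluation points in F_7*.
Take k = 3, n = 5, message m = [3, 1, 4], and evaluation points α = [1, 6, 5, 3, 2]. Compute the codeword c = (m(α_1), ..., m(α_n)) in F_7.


c = [1, 6, 3, 0, 0]

Message polynomial: m(x) = 3 + 1·x + 4·x^2 (mod 7).
For each evaluation point α_i, compute m(α_i) mod 7:
  α_1 = 1: Horner steps 4 → 5 → 1, so m(1) = 1.
  α_2 = 6: Horner steps 4 → 4 → 6, so m(6) = 6.
  α_3 = 5: Horner steps 4 → 0 → 3, so m(5) = 3.
  α_4 = 3: Horner steps 4 → 6 → 0, so m(3) = 0.
  α_5 = 2: Horner steps 4 → 2 → 0, so m(2) = 0.
Codeword c = [1, 6, 3, 0, 0] ∈ F_7^5.


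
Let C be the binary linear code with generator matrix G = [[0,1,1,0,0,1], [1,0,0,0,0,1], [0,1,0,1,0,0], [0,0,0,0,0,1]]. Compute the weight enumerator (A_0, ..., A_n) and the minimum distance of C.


Weight distribution: A_0 = 1, A_1 = 2, A_2 = 4, A_3 = 6, A_4 = 3. Minimum distance d = 1.

Enumerate all 2^4 = 16 messages m ∈ F_2^4.
For each, compute codeword c = mG in F_2^6, then tally its weight.
  m = 0000 → c = 000000, weight = 0.
  m = 1000 → c = 011001, weight = 3.
  m = 0100 → c = 100001, weight = 2.
  m = 1100 → c = 111000, weight = 3.
  m = 0010 → c = 010100, weight = 2.
  m = 1010 → c = 001101, weight = 3.
  m = 0110 → c = 110101, weight = 4.
  m = 1110 → c = 101100, weight = 3.
  m = 0001 → c = 000001, weight = 1.
  m = 1001 → c = 011000, weight = 2.
  m = 0101 → c = 100000, weight = 1.
  m = 1101 → c = 111001, weight = 4.
  m = 0011 → c = 010101, weight = 3.
  m = 1011 → c = 001100, weight = 2.
  m = 0111 → c = 110100, weight = 3.
  m = 1111 → c = 101101, weight = 4.
Tally weights:
  weight 0: 1 codewords.
  weight 1: 2 codewords.
  weight 2: 4 codewords.
  weight 3: 6 codewords.
  weight 4: 3 codewords.
Minimum distance d = smallest w > 0 with A_w > 0 = 1.
Sanity: Σ A_w = 16 = 2^4 = 16 ✓.


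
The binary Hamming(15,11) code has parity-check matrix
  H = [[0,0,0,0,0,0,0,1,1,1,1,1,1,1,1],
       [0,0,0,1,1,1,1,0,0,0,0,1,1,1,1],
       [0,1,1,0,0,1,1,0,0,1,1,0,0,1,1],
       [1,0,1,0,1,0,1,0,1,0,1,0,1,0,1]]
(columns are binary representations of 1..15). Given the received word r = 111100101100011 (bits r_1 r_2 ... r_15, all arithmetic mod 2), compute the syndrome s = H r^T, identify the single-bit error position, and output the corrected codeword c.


s = (0, 0, 0, 1)^T, error position = 1, corrected codeword c = 011100101100011

Compute s = H r^T mod 2 one row at a time:
  s_1 = 0 + 1 + 1 + 0 + 0 + 0 + 1 + 1 = 4 ≡ 0 (mod 2).
  s_2 = 1 + 0 + 0 + 1 + 0 + 0 + 1 + 1 = 4 ≡ 0 (mod 2).
  s_3 = 1 + 1 + 0 + 1 + 1 + 0 + 1 + 1 = 6 ≡ 0 (mod 2).
  s_4 = 1 + 1 + 0 + 1 + 1 + 0 + 0 + 1 = 5 ≡ 1 (mod 2).
s = (0, 0, 0, 1)^T — this equals column 1 of H (binary 0001), so error is at position 1.
Correct: flip bit 1 of r = 111100101100011 to get c = 011100101100011.


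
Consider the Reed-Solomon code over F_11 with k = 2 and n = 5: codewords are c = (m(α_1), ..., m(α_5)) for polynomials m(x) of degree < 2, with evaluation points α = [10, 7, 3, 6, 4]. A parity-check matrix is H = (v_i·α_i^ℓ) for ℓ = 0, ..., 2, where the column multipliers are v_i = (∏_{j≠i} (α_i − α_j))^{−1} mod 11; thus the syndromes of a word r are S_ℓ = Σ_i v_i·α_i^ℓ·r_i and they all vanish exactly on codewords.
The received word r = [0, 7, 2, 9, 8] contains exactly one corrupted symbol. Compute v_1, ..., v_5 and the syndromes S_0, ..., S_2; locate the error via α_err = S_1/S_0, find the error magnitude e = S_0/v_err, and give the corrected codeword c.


S = (10, 4, 6), error at position 2, error magnitude e = 3, c = [0, 4, 2, 9, 8].

Step 1: column multipliers v_i = (∏_{j≠i}(α_i − α_j))^{−1} mod 11.
  i = 1 (α = 10): (10−7)(10−3)(10−6)(10−4) = 3·7·4·6 = 504 ≡ 9, so v_1 = 9^{−1} = 5 (mod 11).
  i = 2 (α = 7): (7−10)(7−3)(7−6)(7−4) = (−3)·4·1·3 = −36 ≡ 8, so v_2 = 8^{−1} = 7 (mod 11).
  i = 3 (α = 3): (3−10)(3−7)(3−6)(3−4) = (−7)·(−4)·(−3)·(−1) = 84 ≡ 7, so v_3 = 7^{−1} = 8 (mod 11).
  i = 4 (α = 6): (6−10)(6−7)(6−3)(6−4) = (−4)·(−1)·3·2 = 24 ≡ 2, so v_4 = 2^{−1} = 6 (mod 11).
  i = 5 (α = 4): (4−10)(4−7)(4−3)(4−6) = (−6)·(−3)·1·(−2) = −36 ≡ 8, so v_5 = 8^{−1} = 7 (mod 11).
  v = [5, 7, 8, 6, 7].
Step 2: syndromes of r = [0, 7, 2, 9, 8] (all sums mod 11).
  S_0 = Σ v_i r_i = 5·0 + 7·7 + 8·2 + 6·9 + 7·8 = 175 ≡ 10.
  S_1 = Σ v_i α_i r_i = 5·10·0 + 7·7·7 + 8·3·2 + 6·6·9 + 7·4·8 = 939 ≡ 4.
  α_i^2 mod 11 = [1, 5, 9, 3, 5].
  S_2 = Σ v_i α_i^2 r_i = 5·1·0 + 7·5·7 + 8·9·2 + 6·3·9 + 7·5·8 = 831 ≡ 6.
  S = (10, 4, 6) ≠ 0, so r is not a codeword (an error is present).
Step 3: locate the error. For a single error e at position i, S_ℓ = v_i·e·α_i^ℓ, so α_err = S_1/S_0.
  S_0^{−1} = 10^{−1} = 10 (mod 11), so α_err = 4·10 = 40 ≡ 7 = α_2. Error position i = 2.
  Consistency check: S_2/S_1 = 6·3 = 18 ≡ 7 = α_err ✓ (single-error assumption holds).
Step 4: error magnitude e = S_0/v_2 = S_0·∏_{j≠2}(α_2 − α_j) = 10·8 = 80 ≡ 3 (mod 11).
Step 5: correct position 2: c_2 = r_2 − e = 7 − 3 ≡ 4 (mod 11). Hence c = [0, 4, 2, 9, 8].
  Check: interpolating c through the α_i gives m(x) = 6 + 6·x (degree < 2) with m(α_i) = c_i for every i, so c is indeed a codeword.


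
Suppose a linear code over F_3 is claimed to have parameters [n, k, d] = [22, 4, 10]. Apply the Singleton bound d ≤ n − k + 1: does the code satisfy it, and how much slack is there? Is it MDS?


Singleton RHS = n − k + 1 = 19, slack = 9, bound satisfied, not MDS.

Singleton bound: d ≤ n − k + 1.
Here n = 22, k = 4, so n − k + 1 = 19.
Given d = 10, check d ≤ 19: YES.
Slack = (n − k + 1) − d = 9.
The code is NOT MDS (slack = 9 > 0).
Description: the claimed parameters are [22, 4, 10]_3; such a code would be non-MDS.


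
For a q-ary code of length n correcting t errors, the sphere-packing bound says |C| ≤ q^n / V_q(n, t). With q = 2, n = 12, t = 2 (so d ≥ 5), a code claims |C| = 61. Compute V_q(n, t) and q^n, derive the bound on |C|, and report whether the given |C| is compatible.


V_q(n, t) = 79, q^n = 4096, Hamming bound = 51, |C| = 61 > bound (violated).

Step 1: Compute V_q(n, t) = Σ_{j=0}^2 C(n, j) (q−1)^j.
  j = 0: C(12,0)·(1)^0 = 1·1 = 1.
  j = 1: C(12,1)·(1)^1 = 12·1 = 12.
  j = 2: C(12,2)·(1)^2 = 66·1 = 66.
  V_q(n, t) = 1 + 12 + 66 = 79.
Step 2: q^n = 2^12 = 4096.
Step 3: Hamming bound ⌊q^n / V_q(n,t)⌋ = ⌊4096/79⌋ = 51.
Step 4: Compare |C| = 61 to 51: violated.
The claimed |C| lies above the Hamming bound, so no 2-ary code of length 12 with d ≥ 5 can have 61 codewords.


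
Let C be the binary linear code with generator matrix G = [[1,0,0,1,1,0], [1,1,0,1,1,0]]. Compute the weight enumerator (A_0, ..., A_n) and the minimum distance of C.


Weight distribution: A_0 = 1, A_1 = 1, A_3 = 1, A_4 = 1. Minimum distance d = 1.

Enumerate all 2^2 = 4 messages m ∈ F_2^2.
For each, compute codeword c = mG in F_2^6, then tally its weight.
  m = 00 → c = 000000, weight = 0.
  m = 10 → c = 100110, weight = 3.
  m = 01 → c = 110110, weight = 4.
  m = 11 → c = 010000, weight = 1.
Tally weights:
  weight 0: 1 codewords.
  weight 1: 1 codewords.
  weight 3: 1 codewords.
  weight 4: 1 codewords.
Minimum distance d = smallest w > 0 with A_w > 0 = 1.
Sanity: Σ A_w = 4 = 2^2 = 4 ✓.


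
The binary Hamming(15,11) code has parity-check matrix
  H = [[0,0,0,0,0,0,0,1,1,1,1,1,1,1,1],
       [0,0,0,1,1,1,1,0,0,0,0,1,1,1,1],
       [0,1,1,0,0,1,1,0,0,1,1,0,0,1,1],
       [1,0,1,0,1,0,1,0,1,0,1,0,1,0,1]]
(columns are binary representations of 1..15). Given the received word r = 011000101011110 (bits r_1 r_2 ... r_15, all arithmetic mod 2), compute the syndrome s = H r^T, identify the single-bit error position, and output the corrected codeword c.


s = (1, 0, 1, 1)^T, error position = 11, corrected codeword c = 011000101001110

Compute s = H r^T mod 2 one row at a time:
  s_1 = 0 + 1 + 0 + 1 + 1 + 1 + 1 + 0 = 5 ≡ 1 (mod 2).
  s_2 = 0 + 0 + 0 + 1 + 1 + 1 + 1 + 0 = 4 ≡ 0 (mod 2).
  s_3 = 1 + 1 + 0 + 1 + 0 + 1 + 1 + 0 = 5 ≡ 1 (mod 2).
  s_4 = 0 + 1 + 0 + 1 + 1 + 1 + 1 + 0 = 5 ≡ 1 (mod 2).
s = (1, 0, 1, 1)^T — this equals column 11 of H (binary 1011), so error is at position 11.
Correct: flip bit 11 of r = 011000101011110 to get c = 011000101001110.


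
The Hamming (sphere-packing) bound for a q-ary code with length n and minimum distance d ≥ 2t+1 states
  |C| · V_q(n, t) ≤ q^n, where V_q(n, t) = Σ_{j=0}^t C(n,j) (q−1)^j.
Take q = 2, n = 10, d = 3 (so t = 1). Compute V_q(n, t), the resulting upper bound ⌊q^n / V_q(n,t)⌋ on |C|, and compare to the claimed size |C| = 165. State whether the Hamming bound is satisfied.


V_q(n, t) = 11, q^n = 1024, Hamming bound = 93, |C| = 165 > bound (violated).

Step 1: Compute V_q(n, t) = Σ_{j=0}^1 C(n, j) (q−1)^j.
  j = 0: C(10,0)·(1)^0 = 1·1 = 1.
  j = 1: C(10,1)·(1)^1 = 10·1 = 10.
  V_q(n, t) = 1 + 10 = 11.
Step 2: q^n = 2^10 = 1024.
Step 3: Hamming bound ⌊q^n / V_q(n,t)⌋ = ⌊1024/11⌋ = 93.
Step 4: Compare |C| = 165 to 93: violated.
The claimed |C| lies above the Hamming bound, so no 2-ary code of length 10 with d ≥ 3 can have 165 codewords.
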